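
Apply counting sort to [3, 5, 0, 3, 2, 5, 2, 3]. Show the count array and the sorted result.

Count array: [1, 0, 2, 3, 0, 2]
(count[i] = number of elements equal to i)
Cumulative count: [1, 1, 3, 6, 6, 8]
Sorted: [0, 2, 2, 3, 3, 3, 5, 5]


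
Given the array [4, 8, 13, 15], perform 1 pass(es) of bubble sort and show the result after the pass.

After pass 1: [4, 8, 13, 15] (0 swaps)
Total swaps: 0


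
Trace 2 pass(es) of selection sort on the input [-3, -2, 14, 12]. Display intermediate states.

Pass 1: Select minimum -3 at index 0, swap -> [-3, -2, 14, 12]
Pass 2: Select minimum -2 at index 1, swap -> [-3, -2, 14, 12]


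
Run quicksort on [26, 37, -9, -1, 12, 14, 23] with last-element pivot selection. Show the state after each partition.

Partition 1: pivot=23 at index 4 -> [-9, -1, 12, 14, 23, 37, 26]
Partition 2: pivot=14 at index 3 -> [-9, -1, 12, 14, 23, 37, 26]
Partition 3: pivot=12 at index 2 -> [-9, -1, 12, 14, 23, 37, 26]
Partition 4: pivot=-1 at index 1 -> [-9, -1, 12, 14, 23, 37, 26]
Partition 5: pivot=26 at index 5 -> [-9, -1, 12, 14, 23, 26, 37]


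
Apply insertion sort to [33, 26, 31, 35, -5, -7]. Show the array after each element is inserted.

First element 33 is already 'sorted'
Insert 26: shifted 1 elements -> [26, 33, 31, 35, -5, -7]
Insert 31: shifted 1 elements -> [26, 31, 33, 35, -5, -7]
Insert 35: shifted 0 elements -> [26, 31, 33, 35, -5, -7]
Insert -5: shifted 4 elements -> [-5, 26, 31, 33, 35, -7]
Insert -7: shifted 5 elements -> [-7, -5, 26, 31, 33, 35]


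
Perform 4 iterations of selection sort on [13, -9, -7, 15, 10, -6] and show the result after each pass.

Pass 1: Select minimum -9 at index 1, swap -> [-9, 13, -7, 15, 10, -6]
Pass 2: Select minimum -7 at index 2, swap -> [-9, -7, 13, 15, 10, -6]
Pass 3: Select minimum -6 at index 5, swap -> [-9, -7, -6, 15, 10, 13]
Pass 4: Select minimum 10 at index 4, swap -> [-9, -7, -6, 10, 15, 13]


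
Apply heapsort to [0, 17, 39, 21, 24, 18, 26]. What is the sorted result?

Build heap: [39, 24, 26, 21, 17, 18, 0]
Extract 39: [26, 24, 18, 21, 17, 0, 39]
Extract 26: [24, 21, 18, 0, 17, 26, 39]
Extract 24: [21, 17, 18, 0, 24, 26, 39]
Extract 21: [18, 17, 0, 21, 24, 26, 39]
Extract 18: [17, 0, 18, 21, 24, 26, 39]
Extract 17: [0, 17, 18, 21, 24, 26, 39]


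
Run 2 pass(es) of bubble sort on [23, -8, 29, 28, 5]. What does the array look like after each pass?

After pass 1: [-8, 23, 28, 5, 29] (3 swaps)
After pass 2: [-8, 23, 5, 28, 29] (1 swaps)
Total swaps: 4


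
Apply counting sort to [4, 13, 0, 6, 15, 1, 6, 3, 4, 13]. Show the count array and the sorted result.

Count array: [1, 1, 0, 1, 2, 0, 2, 0, 0, 0, 0, 0, 0, 2, 0, 1]
(count[i] = number of elements equal to i)
Cumulative count: [1, 2, 2, 3, 5, 5, 7, 7, 7, 7, 7, 7, 7, 9, 9, 10]
Sorted: [0, 1, 3, 4, 4, 6, 6, 13, 13, 15]


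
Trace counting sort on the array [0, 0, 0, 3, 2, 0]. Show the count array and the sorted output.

Count array: [4, 0, 1, 1]
(count[i] = number of elements equal to i)
Cumulative count: [4, 4, 5, 6]
Sorted: [0, 0, 0, 0, 2, 3]


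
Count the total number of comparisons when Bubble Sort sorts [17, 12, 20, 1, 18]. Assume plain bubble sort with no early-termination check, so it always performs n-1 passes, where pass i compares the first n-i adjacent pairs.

Pass 1: compare adjacent pairs (0,1)..(3,4) = 4 comparison(s), 3 swap(s) -> [12, 17, 1, 18, 20]
Pass 2: compare adjacent pairs (0,1)..(2,3) = 3 comparison(s), 1 swap(s) -> [12, 1, 17, 18, 20]
Pass 3: compare adjacent pairs (0,1)..(1,2) = 2 comparison(s), 1 swap(s) -> [1, 12, 17, 18, 20]
Pass 4: compare adjacent pairs (0,1)..(0,1) = 1 comparison(s), 0 swap(s) -> [1, 12, 17, 18, 20]
Total comparisons: 4 + 3 + 2 + 1 = 10


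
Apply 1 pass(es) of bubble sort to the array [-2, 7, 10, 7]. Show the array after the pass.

After pass 1: [-2, 7, 7, 10] (1 swaps)
Total swaps: 1


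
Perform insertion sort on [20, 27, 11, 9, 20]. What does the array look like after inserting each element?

First element 20 is already 'sorted'
Insert 27: shifted 0 elements -> [20, 27, 11, 9, 20]
Insert 11: shifted 2 elements -> [11, 20, 27, 9, 20]
Insert 9: shifted 3 elements -> [9, 11, 20, 27, 20]
Insert 20: shifted 1 elements -> [9, 11, 20, 20, 27]


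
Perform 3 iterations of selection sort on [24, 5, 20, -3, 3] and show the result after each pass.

Pass 1: Select minimum -3 at index 3, swap -> [-3, 5, 20, 24, 3]
Pass 2: Select minimum 3 at index 4, swap -> [-3, 3, 20, 24, 5]
Pass 3: Select minimum 5 at index 4, swap -> [-3, 3, 5, 24, 20]


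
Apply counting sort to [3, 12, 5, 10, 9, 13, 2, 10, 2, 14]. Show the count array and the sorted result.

Count array: [0, 0, 2, 1, 0, 1, 0, 0, 0, 1, 2, 0, 1, 1, 1]
(count[i] = number of elements equal to i)
Cumulative count: [0, 0, 2, 3, 3, 4, 4, 4, 4, 5, 7, 7, 8, 9, 10]
Sorted: [2, 2, 3, 5, 9, 10, 10, 12, 13, 14]


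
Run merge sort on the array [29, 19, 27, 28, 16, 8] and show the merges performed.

Divide and conquer:
  Merge [19] + [27] -> [19, 27]
  Merge [29] + [19, 27] -> [19, 27, 29]
  Merge [16] + [8] -> [8, 16]
  Merge [28] + [8, 16] -> [8, 16, 28]
  Merge [19, 27, 29] + [8, 16, 28] -> [8, 16, 19, 27, 28, 29]


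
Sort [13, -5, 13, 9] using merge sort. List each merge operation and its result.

Divide and conquer:
  Merge [13] + [-5] -> [-5, 13]
  Merge [13] + [9] -> [9, 13]
  Merge [-5, 13] + [9, 13] -> [-5, 9, 13, 13]


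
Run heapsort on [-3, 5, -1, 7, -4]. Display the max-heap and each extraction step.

Build heap: [7, 5, -1, -3, -4]
Extract 7: [5, -3, -1, -4, 7]
Extract 5: [-1, -3, -4, 5, 7]
Extract -1: [-3, -4, -1, 5, 7]
Extract -3: [-4, -3, -1, 5, 7]


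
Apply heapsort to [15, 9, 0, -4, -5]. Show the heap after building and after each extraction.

Build heap: [15, 9, 0, -4, -5]
Extract 15: [9, -4, 0, -5, 15]
Extract 9: [0, -4, -5, 9, 15]
Extract 0: [-4, -5, 0, 9, 15]
Extract -4: [-5, -4, 0, 9, 15]


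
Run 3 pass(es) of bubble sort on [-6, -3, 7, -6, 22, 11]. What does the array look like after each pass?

After pass 1: [-6, -3, -6, 7, 11, 22] (2 swaps)
After pass 2: [-6, -6, -3, 7, 11, 22] (1 swaps)
After pass 3: [-6, -6, -3, 7, 11, 22] (0 swaps)
Total swaps: 3


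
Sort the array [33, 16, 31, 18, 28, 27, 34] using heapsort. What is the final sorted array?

Build heap: [34, 28, 33, 18, 16, 27, 31]
Extract 34: [33, 28, 31, 18, 16, 27, 34]
Extract 33: [31, 28, 27, 18, 16, 33, 34]
Extract 31: [28, 18, 27, 16, 31, 33, 34]
Extract 28: [27, 18, 16, 28, 31, 33, 34]
Extract 27: [18, 16, 27, 28, 31, 33, 34]
Extract 18: [16, 18, 27, 28, 31, 33, 34]


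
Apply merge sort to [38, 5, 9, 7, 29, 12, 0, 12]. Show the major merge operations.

Divide and conquer:
  Merge [38] + [5] -> [5, 38]
  Merge [9] + [7] -> [7, 9]
  Merge [5, 38] + [7, 9] -> [5, 7, 9, 38]
  Merge [29] + [12] -> [12, 29]
  Merge [0] + [12] -> [0, 12]
  Merge [12, 29] + [0, 12] -> [0, 12, 12, 29]
  Merge [5, 7, 9, 38] + [0, 12, 12, 29] -> [0, 5, 7, 9, 12, 12, 29, 38]


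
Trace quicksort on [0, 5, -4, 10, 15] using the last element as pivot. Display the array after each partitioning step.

Partition 1: pivot=15 at index 4 -> [0, 5, -4, 10, 15]
Partition 2: pivot=10 at index 3 -> [0, 5, -4, 10, 15]
Partition 3: pivot=-4 at index 0 -> [-4, 5, 0, 10, 15]
Partition 4: pivot=0 at index 1 -> [-4, 0, 5, 10, 15]


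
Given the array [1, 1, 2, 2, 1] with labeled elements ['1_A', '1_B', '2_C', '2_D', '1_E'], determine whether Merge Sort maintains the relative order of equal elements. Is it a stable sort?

Trace Merge Sort on the labeled array (the key is the number; the letter only tracks identity):
  Merge [1_A] + [1_B] -> [1_A, 1_B]
  Merge [2_D] + [1_E] -> [1_E, 2_D]
  Merge [2_C] + [1_E, 2_D] -> [1_E, 2_C, 2_D]
  Merge [1_A, 1_B] + [1_E, 2_C, 2_D] -> [1_A, 1_B, 1_E, 2_C, 2_D]
Final order: [1_A, 1_B, 1_E, 2_C, 2_D]
Equal keys:
  value 1: originally 1_A, 1_B, 1_E; after sorting 1_A, 1_B, 1_E -> order preserved
  value 2: originally 2_C, 2_D; after sorting 2_C, 2_D -> order preserved
All equal keys kept their original relative order. Merge Sort is stable: when the heads of the two halves are equal the merge takes from the left half first.
Answer: Stable


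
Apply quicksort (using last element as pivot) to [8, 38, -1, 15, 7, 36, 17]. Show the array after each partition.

Partition 1: pivot=17 at index 4 -> [8, -1, 15, 7, 17, 36, 38]
Partition 2: pivot=7 at index 1 -> [-1, 7, 15, 8, 17, 36, 38]
Partition 3: pivot=8 at index 2 -> [-1, 7, 8, 15, 17, 36, 38]
Partition 4: pivot=38 at index 6 -> [-1, 7, 8, 15, 17, 36, 38]


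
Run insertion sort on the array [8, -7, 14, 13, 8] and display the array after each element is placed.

First element 8 is already 'sorted'
Insert -7: shifted 1 elements -> [-7, 8, 14, 13, 8]
Insert 14: shifted 0 elements -> [-7, 8, 14, 13, 8]
Insert 13: shifted 1 elements -> [-7, 8, 13, 14, 8]
Insert 8: shifted 2 elements -> [-7, 8, 8, 13, 14]


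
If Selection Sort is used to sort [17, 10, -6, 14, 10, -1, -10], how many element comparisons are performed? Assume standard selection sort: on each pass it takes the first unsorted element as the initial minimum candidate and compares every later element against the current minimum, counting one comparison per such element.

Pass 1: scan indices 1..6 for the minimum = 6 comparison(s); min is -10, place at index 0 -> [-10, 10, -6, 14, 10, -1, 17]
Pass 2: scan indices 2..6 for the minimum = 5 comparison(s); min is -6, place at index 1 -> [-10, -6, 10, 14, 10, -1, 17]
Pass 3: scan indices 3..6 for the minimum = 4 comparison(s); min is -1, place at index 2 -> [-10, -6, -1, 14, 10, 10, 17]
Pass 4: scan indices 4..6 for the minimum = 3 comparison(s); min is 10, place at index 3 -> [-10, -6, -1, 10, 14, 10, 17]
Pass 5: scan indices 5..6 for the minimum = 2 comparison(s); min is 10, place at index 4 -> [-10, -6, -1, 10, 10, 14, 17]
Pass 6: scan indices 6..6 for the minimum = 1 comparison(s); min is 14, place at index 5 -> [-10, -6, -1, 10, 10, 14, 17]
Selection sort always scans the whole unsorted suffix, so the count is (n-1) + (n-2) + ... + 1 = n(n-1)/2 = 7*6/2 = 21 regardless of the input order.
Total comparisons: 6 + 5 + 4 + 3 + 2 + 1 = 21


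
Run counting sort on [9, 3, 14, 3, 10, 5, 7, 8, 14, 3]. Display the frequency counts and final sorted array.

Count array: [0, 0, 0, 3, 0, 1, 0, 1, 1, 1, 1, 0, 0, 0, 2]
(count[i] = number of elements equal to i)
Cumulative count: [0, 0, 0, 3, 3, 4, 4, 5, 6, 7, 8, 8, 8, 8, 10]
Sorted: [3, 3, 3, 5, 7, 8, 9, 10, 14, 14]


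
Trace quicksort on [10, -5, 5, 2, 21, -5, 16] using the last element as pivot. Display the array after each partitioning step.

Partition 1: pivot=16 at index 5 -> [10, -5, 5, 2, -5, 16, 21]
Partition 2: pivot=-5 at index 1 -> [-5, -5, 5, 2, 10, 16, 21]
Partition 3: pivot=10 at index 4 -> [-5, -5, 5, 2, 10, 16, 21]
Partition 4: pivot=2 at index 2 -> [-5, -5, 2, 5, 10, 16, 21]


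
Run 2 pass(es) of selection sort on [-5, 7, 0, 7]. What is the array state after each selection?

Pass 1: Select minimum -5 at index 0, swap -> [-5, 7, 0, 7]
Pass 2: Select minimum 0 at index 2, swap -> [-5, 0, 7, 7]


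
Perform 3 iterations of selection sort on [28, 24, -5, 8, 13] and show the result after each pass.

Pass 1: Select minimum -5 at index 2, swap -> [-5, 24, 28, 8, 13]
Pass 2: Select minimum 8 at index 3, swap -> [-5, 8, 28, 24, 13]
Pass 3: Select minimum 13 at index 4, swap -> [-5, 8, 13, 24, 28]


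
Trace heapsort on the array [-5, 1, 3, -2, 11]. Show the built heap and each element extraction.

Build heap: [11, 1, 3, -2, -5]
Extract 11: [3, 1, -5, -2, 11]
Extract 3: [1, -2, -5, 3, 11]
Extract 1: [-2, -5, 1, 3, 11]
Extract -2: [-5, -2, 1, 3, 11]


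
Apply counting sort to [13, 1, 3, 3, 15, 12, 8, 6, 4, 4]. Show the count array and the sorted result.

Count array: [0, 1, 0, 2, 2, 0, 1, 0, 1, 0, 0, 0, 1, 1, 0, 1]
(count[i] = number of elements equal to i)
Cumulative count: [0, 1, 1, 3, 5, 5, 6, 6, 7, 7, 7, 7, 8, 9, 9, 10]
Sorted: [1, 3, 3, 4, 4, 6, 8, 12, 13, 15]


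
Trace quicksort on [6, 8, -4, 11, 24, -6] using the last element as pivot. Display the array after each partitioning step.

Partition 1: pivot=-6 at index 0 -> [-6, 8, -4, 11, 24, 6]
Partition 2: pivot=6 at index 2 -> [-6, -4, 6, 11, 24, 8]
Partition 3: pivot=8 at index 3 -> [-6, -4, 6, 8, 24, 11]
Partition 4: pivot=11 at index 4 -> [-6, -4, 6, 8, 11, 24]


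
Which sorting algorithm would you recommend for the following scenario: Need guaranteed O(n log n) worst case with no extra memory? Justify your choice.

Best choice: Heapsort
Reason: Heapsort is O(n log n) worst case and sorts in-place; quicksort can degrade to O(n^2)


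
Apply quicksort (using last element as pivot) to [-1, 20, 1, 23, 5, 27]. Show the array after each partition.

Partition 1: pivot=27 at index 5 -> [-1, 20, 1, 23, 5, 27]
Partition 2: pivot=5 at index 2 -> [-1, 1, 5, 23, 20, 27]
Partition 3: pivot=1 at index 1 -> [-1, 1, 5, 23, 20, 27]
Partition 4: pivot=20 at index 3 -> [-1, 1, 5, 20, 23, 27]


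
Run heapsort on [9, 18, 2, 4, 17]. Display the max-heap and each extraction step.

Build heap: [18, 17, 2, 4, 9]
Extract 18: [17, 9, 2, 4, 18]
Extract 17: [9, 4, 2, 17, 18]
Extract 9: [4, 2, 9, 17, 18]
Extract 4: [2, 4, 9, 17, 18]


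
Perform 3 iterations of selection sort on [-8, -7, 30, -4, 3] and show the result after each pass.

Pass 1: Select minimum -8 at index 0, swap -> [-8, -7, 30, -4, 3]
Pass 2: Select minimum -7 at index 1, swap -> [-8, -7, 30, -4, 3]
Pass 3: Select minimum -4 at index 3, swap -> [-8, -7, -4, 30, 3]


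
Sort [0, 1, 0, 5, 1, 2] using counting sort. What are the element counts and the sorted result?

Count array: [2, 2, 1, 0, 0, 1]
(count[i] = number of elements equal to i)
Cumulative count: [2, 4, 5, 5, 5, 6]
Sorted: [0, 0, 1, 1, 2, 5]


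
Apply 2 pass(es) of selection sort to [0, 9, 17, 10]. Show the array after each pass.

Pass 1: Select minimum 0 at index 0, swap -> [0, 9, 17, 10]
Pass 2: Select minimum 9 at index 1, swap -> [0, 9, 17, 10]


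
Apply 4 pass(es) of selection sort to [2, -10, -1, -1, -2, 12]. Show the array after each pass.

Pass 1: Select minimum -10 at index 1, swap -> [-10, 2, -1, -1, -2, 12]
Pass 2: Select minimum -2 at index 4, swap -> [-10, -2, -1, -1, 2, 12]
Pass 3: Select minimum -1 at index 2, swap -> [-10, -2, -1, -1, 2, 12]
Pass 4: Select minimum -1 at index 3, swap -> [-10, -2, -1, -1, 2, 12]


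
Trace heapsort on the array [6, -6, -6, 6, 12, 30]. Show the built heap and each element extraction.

Build heap: [30, 12, 6, 6, -6, -6]
Extract 30: [12, 6, 6, -6, -6, 30]
Extract 12: [6, -6, 6, -6, 12, 30]
Extract 6: [6, -6, -6, 6, 12, 30]
Extract 6: [-6, -6, 6, 6, 12, 30]
Extract -6: [-6, -6, 6, 6, 12, 30]


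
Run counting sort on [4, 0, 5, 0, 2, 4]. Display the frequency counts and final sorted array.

Count array: [2, 0, 1, 0, 2, 1]
(count[i] = number of elements equal to i)
Cumulative count: [2, 2, 3, 3, 5, 6]
Sorted: [0, 0, 2, 4, 4, 5]


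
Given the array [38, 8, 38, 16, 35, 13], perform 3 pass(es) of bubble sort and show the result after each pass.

After pass 1: [8, 38, 16, 35, 13, 38] (4 swaps)
After pass 2: [8, 16, 35, 13, 38, 38] (3 swaps)
After pass 3: [8, 16, 13, 35, 38, 38] (1 swaps)
Total swaps: 8


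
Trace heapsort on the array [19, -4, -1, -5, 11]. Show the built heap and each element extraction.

Build heap: [19, 11, -1, -5, -4]
Extract 19: [11, -4, -1, -5, 19]
Extract 11: [-1, -4, -5, 11, 19]
Extract -1: [-4, -5, -1, 11, 19]
Extract -4: [-5, -4, -1, 11, 19]


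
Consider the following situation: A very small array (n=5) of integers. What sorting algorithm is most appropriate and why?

Best choice: Insertion sort
Reason: For tiny inputs the O(n^2) overhead is negligible and insertion sort has minimal constant factors


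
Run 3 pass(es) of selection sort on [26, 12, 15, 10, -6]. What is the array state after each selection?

Pass 1: Select minimum -6 at index 4, swap -> [-6, 12, 15, 10, 26]
Pass 2: Select minimum 10 at index 3, swap -> [-6, 10, 15, 12, 26]
Pass 3: Select minimum 12 at index 3, swap -> [-6, 10, 12, 15, 26]


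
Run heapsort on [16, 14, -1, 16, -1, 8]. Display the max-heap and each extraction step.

Build heap: [16, 16, 8, 14, -1, -1]
Extract 16: [16, 14, 8, -1, -1, 16]
Extract 16: [14, -1, 8, -1, 16, 16]
Extract 14: [8, -1, -1, 14, 16, 16]
Extract 8: [-1, -1, 8, 14, 16, 16]
Extract -1: [-1, -1, 8, 14, 16, 16]


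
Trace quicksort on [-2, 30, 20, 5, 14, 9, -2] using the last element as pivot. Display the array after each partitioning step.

Partition 1: pivot=-2 at index 1 -> [-2, -2, 20, 5, 14, 9, 30]
Partition 2: pivot=30 at index 6 -> [-2, -2, 20, 5, 14, 9, 30]
Partition 3: pivot=9 at index 3 -> [-2, -2, 5, 9, 14, 20, 30]
Partition 4: pivot=20 at index 5 -> [-2, -2, 5, 9, 14, 20, 30]


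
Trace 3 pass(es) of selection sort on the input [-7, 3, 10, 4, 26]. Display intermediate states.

Pass 1: Select minimum -7 at index 0, swap -> [-7, 3, 10, 4, 26]
Pass 2: Select minimum 3 at index 1, swap -> [-7, 3, 10, 4, 26]
Pass 3: Select minimum 4 at index 3, swap -> [-7, 3, 4, 10, 26]


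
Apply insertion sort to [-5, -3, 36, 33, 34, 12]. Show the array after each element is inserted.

First element -5 is already 'sorted'
Insert -3: shifted 0 elements -> [-5, -3, 36, 33, 34, 12]
Insert 36: shifted 0 elements -> [-5, -3, 36, 33, 34, 12]
Insert 33: shifted 1 elements -> [-5, -3, 33, 36, 34, 12]
Insert 34: shifted 1 elements -> [-5, -3, 33, 34, 36, 12]
Insert 12: shifted 3 elements -> [-5, -3, 12, 33, 34, 36]


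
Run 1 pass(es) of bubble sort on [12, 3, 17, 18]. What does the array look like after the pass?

After pass 1: [3, 12, 17, 18] (1 swaps)
Total swaps: 1


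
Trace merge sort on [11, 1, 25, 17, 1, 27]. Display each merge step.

Divide and conquer:
  Merge [1] + [25] -> [1, 25]
  Merge [11] + [1, 25] -> [1, 11, 25]
  Merge [1] + [27] -> [1, 27]
  Merge [17] + [1, 27] -> [1, 17, 27]
  Merge [1, 11, 25] + [1, 17, 27] -> [1, 1, 11, 17, 25, 27]


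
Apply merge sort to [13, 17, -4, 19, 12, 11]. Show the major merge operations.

Divide and conquer:
  Merge [17] + [-4] -> [-4, 17]
  Merge [13] + [-4, 17] -> [-4, 13, 17]
  Merge [12] + [11] -> [11, 12]
  Merge [19] + [11, 12] -> [11, 12, 19]
  Merge [-4, 13, 17] + [11, 12, 19] -> [-4, 11, 12, 13, 17, 19]


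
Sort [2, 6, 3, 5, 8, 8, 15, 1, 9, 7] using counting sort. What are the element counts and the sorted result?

Count array: [0, 1, 1, 1, 0, 1, 1, 1, 2, 1, 0, 0, 0, 0, 0, 1]
(count[i] = number of elements equal to i)
Cumulative count: [0, 1, 2, 3, 3, 4, 5, 6, 8, 9, 9, 9, 9, 9, 9, 10]
Sorted: [1, 2, 3, 5, 6, 7, 8, 8, 9, 15]


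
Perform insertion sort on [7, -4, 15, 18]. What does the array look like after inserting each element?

First element 7 is already 'sorted'
Insert -4: shifted 1 elements -> [-4, 7, 15, 18]
Insert 15: shifted 0 elements -> [-4, 7, 15, 18]
Insert 18: shifted 0 elements -> [-4, 7, 15, 18]


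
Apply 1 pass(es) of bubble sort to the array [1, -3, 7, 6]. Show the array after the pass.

After pass 1: [-3, 1, 6, 7] (2 swaps)
Total swaps: 2


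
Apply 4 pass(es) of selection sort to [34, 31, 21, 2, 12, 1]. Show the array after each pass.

Pass 1: Select minimum 1 at index 5, swap -> [1, 31, 21, 2, 12, 34]
Pass 2: Select minimum 2 at index 3, swap -> [1, 2, 21, 31, 12, 34]
Pass 3: Select minimum 12 at index 4, swap -> [1, 2, 12, 31, 21, 34]
Pass 4: Select minimum 21 at index 4, swap -> [1, 2, 12, 21, 31, 34]


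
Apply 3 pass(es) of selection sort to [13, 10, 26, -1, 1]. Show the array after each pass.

Pass 1: Select minimum -1 at index 3, swap -> [-1, 10, 26, 13, 1]
Pass 2: Select minimum 1 at index 4, swap -> [-1, 1, 26, 13, 10]
Pass 3: Select minimum 10 at index 4, swap -> [-1, 1, 10, 13, 26]


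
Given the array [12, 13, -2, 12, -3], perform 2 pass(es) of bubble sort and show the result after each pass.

After pass 1: [12, -2, 12, -3, 13] (3 swaps)
After pass 2: [-2, 12, -3, 12, 13] (2 swaps)
Total swaps: 5


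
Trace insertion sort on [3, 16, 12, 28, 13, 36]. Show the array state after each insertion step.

First element 3 is already 'sorted'
Insert 16: shifted 0 elements -> [3, 16, 12, 28, 13, 36]
Insert 12: shifted 1 elements -> [3, 12, 16, 28, 13, 36]
Insert 28: shifted 0 elements -> [3, 12, 16, 28, 13, 36]
Insert 13: shifted 2 elements -> [3, 12, 13, 16, 28, 36]
Insert 36: shifted 0 elements -> [3, 12, 13, 16, 28, 36]


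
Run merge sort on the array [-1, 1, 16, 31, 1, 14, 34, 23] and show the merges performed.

Divide and conquer:
  Merge [-1] + [1] -> [-1, 1]
  Merge [16] + [31] -> [16, 31]
  Merge [-1, 1] + [16, 31] -> [-1, 1, 16, 31]
  Merge [1] + [14] -> [1, 14]
  Merge [34] + [23] -> [23, 34]
  Merge [1, 14] + [23, 34] -> [1, 14, 23, 34]
  Merge [-1, 1, 16, 31] + [1, 14, 23, 34] -> [-1, 1, 1, 14, 16, 23, 31, 34]


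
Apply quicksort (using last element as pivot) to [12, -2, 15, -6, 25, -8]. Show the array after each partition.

Partition 1: pivot=-8 at index 0 -> [-8, -2, 15, -6, 25, 12]
Partition 2: pivot=12 at index 3 -> [-8, -2, -6, 12, 25, 15]
Partition 3: pivot=-6 at index 1 -> [-8, -6, -2, 12, 25, 15]
Partition 4: pivot=15 at index 4 -> [-8, -6, -2, 12, 15, 25]


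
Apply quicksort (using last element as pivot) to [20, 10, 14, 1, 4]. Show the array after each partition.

Partition 1: pivot=4 at index 1 -> [1, 4, 14, 20, 10]
Partition 2: pivot=10 at index 2 -> [1, 4, 10, 20, 14]
Partition 3: pivot=14 at index 3 -> [1, 4, 10, 14, 20]


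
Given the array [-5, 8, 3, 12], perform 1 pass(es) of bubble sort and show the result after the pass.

After pass 1: [-5, 3, 8, 12] (1 swaps)
Total swaps: 1


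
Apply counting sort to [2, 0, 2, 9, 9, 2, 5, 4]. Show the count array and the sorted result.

Count array: [1, 0, 3, 0, 1, 1, 0, 0, 0, 2]
(count[i] = number of elements equal to i)
Cumulative count: [1, 1, 4, 4, 5, 6, 6, 6, 6, 8]
Sorted: [0, 2, 2, 2, 4, 5, 9, 9]


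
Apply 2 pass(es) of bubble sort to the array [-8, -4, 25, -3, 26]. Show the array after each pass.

After pass 1: [-8, -4, -3, 25, 26] (1 swaps)
After pass 2: [-8, -4, -3, 25, 26] (0 swaps)
Total swaps: 1


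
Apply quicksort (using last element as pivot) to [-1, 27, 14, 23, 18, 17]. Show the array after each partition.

Partition 1: pivot=17 at index 2 -> [-1, 14, 17, 23, 18, 27]
Partition 2: pivot=14 at index 1 -> [-1, 14, 17, 23, 18, 27]
Partition 3: pivot=27 at index 5 -> [-1, 14, 17, 23, 18, 27]
Partition 4: pivot=18 at index 3 -> [-1, 14, 17, 18, 23, 27]


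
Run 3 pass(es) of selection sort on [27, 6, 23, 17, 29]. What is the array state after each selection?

Pass 1: Select minimum 6 at index 1, swap -> [6, 27, 23, 17, 29]
Pass 2: Select minimum 17 at index 3, swap -> [6, 17, 23, 27, 29]
Pass 3: Select minimum 23 at index 2, swap -> [6, 17, 23, 27, 29]


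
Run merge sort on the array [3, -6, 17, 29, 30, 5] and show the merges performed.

Divide and conquer:
  Merge [-6] + [17] -> [-6, 17]
  Merge [3] + [-6, 17] -> [-6, 3, 17]
  Merge [30] + [5] -> [5, 30]
  Merge [29] + [5, 30] -> [5, 29, 30]
  Merge [-6, 3, 17] + [5, 29, 30] -> [-6, 3, 5, 17, 29, 30]


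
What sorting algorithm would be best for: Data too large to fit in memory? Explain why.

Best choice: External merge sort
Reason: Minimizes disk I/O by sequential reads/writes


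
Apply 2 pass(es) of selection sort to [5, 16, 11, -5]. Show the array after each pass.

Pass 1: Select minimum -5 at index 3, swap -> [-5, 16, 11, 5]
Pass 2: Select minimum 5 at index 3, swap -> [-5, 5, 11, 16]


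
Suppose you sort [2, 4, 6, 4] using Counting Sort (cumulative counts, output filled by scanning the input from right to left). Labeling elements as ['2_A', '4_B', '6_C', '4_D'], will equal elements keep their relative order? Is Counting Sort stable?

Trace Counting Sort on the labeled array (the key is the number; the letter only tracks identity):
  Counts for values 0..6: [0, 0, 1, 0, 2, 0, 1]
  Cumulative counts: [0, 0, 1, 1, 3, 3, 4]
  Scan right to left: place 4_D at output index 2
  Scan right to left: place 6_C at output index 3
  Scan right to left: place 4_B at output index 1
  Scan right to left: place 2_A at output index 0
  Output: [2_A, 4_B, 4_D, 6_C]
Equal keys:
  value 4: originally 4_B, 4_D; after sorting 4_B, 4_D -> order preserved
All equal keys kept their original relative order. Counting Sort is stable: scanning the input right to left with decreasing cumulative counts places later duplicates at later output positions.
Answer: Stable


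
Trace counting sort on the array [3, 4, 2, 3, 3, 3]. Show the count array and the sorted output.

Count array: [0, 0, 1, 4, 1]
(count[i] = number of elements equal to i)
Cumulative count: [0, 0, 1, 5, 6]
Sorted: [2, 3, 3, 3, 3, 4]


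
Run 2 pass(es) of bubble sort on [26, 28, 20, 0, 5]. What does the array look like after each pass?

After pass 1: [26, 20, 0, 5, 28] (3 swaps)
After pass 2: [20, 0, 5, 26, 28] (3 swaps)
Total swaps: 6


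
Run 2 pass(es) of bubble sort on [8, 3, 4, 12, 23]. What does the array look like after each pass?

After pass 1: [3, 4, 8, 12, 23] (2 swaps)
After pass 2: [3, 4, 8, 12, 23] (0 swaps)
Total swaps: 2


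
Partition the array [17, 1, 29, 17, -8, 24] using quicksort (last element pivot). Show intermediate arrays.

Partition 1: pivot=24 at index 4 -> [17, 1, 17, -8, 24, 29]
Partition 2: pivot=-8 at index 0 -> [-8, 1, 17, 17, 24, 29]
Partition 3: pivot=17 at index 3 -> [-8, 1, 17, 17, 24, 29]
Partition 4: pivot=17 at index 2 -> [-8, 1, 17, 17, 24, 29]


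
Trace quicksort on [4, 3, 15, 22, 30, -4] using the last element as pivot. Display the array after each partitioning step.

Partition 1: pivot=-4 at index 0 -> [-4, 3, 15, 22, 30, 4]
Partition 2: pivot=4 at index 2 -> [-4, 3, 4, 22, 30, 15]
Partition 3: pivot=15 at index 3 -> [-4, 3, 4, 15, 30, 22]
Partition 4: pivot=22 at index 4 -> [-4, 3, 4, 15, 22, 30]


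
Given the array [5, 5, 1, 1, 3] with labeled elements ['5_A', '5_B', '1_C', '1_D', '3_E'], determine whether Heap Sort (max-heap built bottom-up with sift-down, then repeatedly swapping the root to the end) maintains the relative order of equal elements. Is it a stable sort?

Trace Heap Sort on the labeled array (the key is the number; the letter only tracks identity):
  Build max-heap: [5_A, 5_B, 1_C, 1_D, 3_E]
  Swap root 5_A to index 4, re-heapify first 4 -> [5_B, 3_E, 1_C, 1_D, 5_A]
  Swap root 5_B to index 3, re-heapify first 3 -> [3_E, 1_D, 1_C, 5_B, 5_A]
  Swap root 3_E to index 2, re-heapify first 2 -> [1_C, 1_D, 3_E, 5_B, 5_A]
  Swap root 1_C to index 1, re-heapify first 1 -> [1_D, 1_C, 3_E, 5_B, 5_A]
Final order: [1_D, 1_C, 3_E, 5_B, 5_A]
Equal keys:
  value 1: originally 1_C, 1_D; after sorting 1_D, 1_C -> order changed
  value 5: originally 5_A, 5_B; after sorting 5_B, 5_A -> order changed
Equal keys were reordered, so Heap Sort is not stable: heap construction and root-to-end swaps move elements without regard to the original order of equal keys. (One such input is enough; an unstable sort may happen to preserve order on other inputs, but it gives no guarantee.)
Answer: Not stable


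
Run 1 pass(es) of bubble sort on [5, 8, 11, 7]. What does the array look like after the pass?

After pass 1: [5, 8, 7, 11] (1 swaps)
Total swaps: 1


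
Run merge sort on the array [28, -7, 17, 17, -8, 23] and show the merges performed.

Divide and conquer:
  Merge [-7] + [17] -> [-7, 17]
  Merge [28] + [-7, 17] -> [-7, 17, 28]
  Merge [-8] + [23] -> [-8, 23]
  Merge [17] + [-8, 23] -> [-8, 17, 23]
  Merge [-7, 17, 28] + [-8, 17, 23] -> [-8, -7, 17, 17, 23, 28]


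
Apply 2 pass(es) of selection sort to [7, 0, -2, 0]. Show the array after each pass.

Pass 1: Select minimum -2 at index 2, swap -> [-2, 0, 7, 0]
Pass 2: Select minimum 0 at index 1, swap -> [-2, 0, 7, 0]


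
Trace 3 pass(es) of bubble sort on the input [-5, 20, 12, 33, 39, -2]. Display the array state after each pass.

After pass 1: [-5, 12, 20, 33, -2, 39] (2 swaps)
After pass 2: [-5, 12, 20, -2, 33, 39] (1 swaps)
After pass 3: [-5, 12, -2, 20, 33, 39] (1 swaps)
Total swaps: 4


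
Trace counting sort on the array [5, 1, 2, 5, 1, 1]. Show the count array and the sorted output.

Count array: [0, 3, 1, 0, 0, 2]
(count[i] = number of elements equal to i)
Cumulative count: [0, 3, 4, 4, 4, 6]
Sorted: [1, 1, 1, 2, 5, 5]


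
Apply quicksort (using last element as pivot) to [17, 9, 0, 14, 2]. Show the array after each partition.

Partition 1: pivot=2 at index 1 -> [0, 2, 17, 14, 9]
Partition 2: pivot=9 at index 2 -> [0, 2, 9, 14, 17]
Partition 3: pivot=17 at index 4 -> [0, 2, 9, 14, 17]


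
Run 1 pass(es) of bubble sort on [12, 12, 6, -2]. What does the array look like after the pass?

After pass 1: [12, 6, -2, 12] (2 swaps)
Total swaps: 2


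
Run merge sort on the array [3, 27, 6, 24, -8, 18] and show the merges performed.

Divide and conquer:
  Merge [27] + [6] -> [6, 27]
  Merge [3] + [6, 27] -> [3, 6, 27]
  Merge [-8] + [18] -> [-8, 18]
  Merge [24] + [-8, 18] -> [-8, 18, 24]
  Merge [3, 6, 27] + [-8, 18, 24] -> [-8, 3, 6, 18, 24, 27]


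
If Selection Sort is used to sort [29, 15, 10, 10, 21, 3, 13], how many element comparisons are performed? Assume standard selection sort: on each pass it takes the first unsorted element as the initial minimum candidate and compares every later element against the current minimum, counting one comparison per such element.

Pass 1: scan indices 1..6 for the minimum = 6 comparison(s); min is 3, place at index 0 -> [3, 15, 10, 10, 21, 29, 13]
Pass 2: scan indices 2..6 for the minimum = 5 comparison(s); min is 10, place at index 1 -> [3, 10, 15, 10, 21, 29, 13]
Pass 3: scan indices 3..6 for the minimum = 4 comparison(s); min is 10, place at index 2 -> [3, 10, 10, 15, 21, 29, 13]
Pass 4: scan indices 4..6 for the minimum = 3 comparison(s); min is 13, place at index 3 -> [3, 10, 10, 13, 21, 29, 15]
Pass 5: scan indices 5..6 for the minimum = 2 comparison(s); min is 15, place at index 4 -> [3, 10, 10, 13, 15, 29, 21]
Pass 6: scan indices 6..6 for the minimum = 1 comparison(s); min is 21, place at index 5 -> [3, 10, 10, 13, 15, 21, 29]
Selection sort always scans the whole unsorted suffix, so the count is (n-1) + (n-2) + ... + 1 = n(n-1)/2 = 7*6/2 = 21 regardless of the input order.
Total comparisons: 6 + 5 + 4 + 3 + 2 + 1 = 21


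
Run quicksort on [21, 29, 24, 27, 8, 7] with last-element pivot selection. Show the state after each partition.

Partition 1: pivot=7 at index 0 -> [7, 29, 24, 27, 8, 21]
Partition 2: pivot=21 at index 2 -> [7, 8, 21, 27, 29, 24]
Partition 3: pivot=24 at index 3 -> [7, 8, 21, 24, 29, 27]
Partition 4: pivot=27 at index 4 -> [7, 8, 21, 24, 27, 29]


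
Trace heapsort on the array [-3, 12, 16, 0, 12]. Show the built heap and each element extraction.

Build heap: [16, 12, -3, 0, 12]
Extract 16: [12, 12, -3, 0, 16]
Extract 12: [12, 0, -3, 12, 16]
Extract 12: [0, -3, 12, 12, 16]
Extract 0: [-3, 0, 12, 12, 16]


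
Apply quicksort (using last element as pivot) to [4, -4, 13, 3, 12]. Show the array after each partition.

Partition 1: pivot=12 at index 3 -> [4, -4, 3, 12, 13]
Partition 2: pivot=3 at index 1 -> [-4, 3, 4, 12, 13]


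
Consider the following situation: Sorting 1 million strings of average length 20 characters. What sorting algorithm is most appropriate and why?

Best choice: MSD radix sort or Mergesort
Reason: MSD radix sort is a non-comparison sort that buckets the strings by successive character positions, running in time proportional to the total number of characters examined rather than O(n log n) string comparisons; mergesort is a stable O(n log n)-comparison alternative that works for arbitrary variable-length keys


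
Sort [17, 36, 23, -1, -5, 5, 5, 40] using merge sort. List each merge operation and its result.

Divide and conquer:
  Merge [17] + [36] -> [17, 36]
  Merge [23] + [-1] -> [-1, 23]
  Merge [17, 36] + [-1, 23] -> [-1, 17, 23, 36]
  Merge [-5] + [5] -> [-5, 5]
  Merge [5] + [40] -> [5, 40]
  Merge [-5, 5] + [5, 40] -> [-5, 5, 5, 40]
  Merge [-1, 17, 23, 36] + [-5, 5, 5, 40] -> [-5, -1, 5, 5, 17, 23, 36, 40]


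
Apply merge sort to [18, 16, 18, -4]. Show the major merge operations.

Divide and conquer:
  Merge [18] + [16] -> [16, 18]
  Merge [18] + [-4] -> [-4, 18]
  Merge [16, 18] + [-4, 18] -> [-4, 16, 18, 18]


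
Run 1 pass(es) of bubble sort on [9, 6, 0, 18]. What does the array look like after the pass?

After pass 1: [6, 0, 9, 18] (2 swaps)
Total swaps: 2


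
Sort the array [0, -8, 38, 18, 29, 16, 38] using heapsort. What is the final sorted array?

Build heap: [38, 29, 38, 18, -8, 16, 0]
Extract 38: [38, 29, 16, 18, -8, 0, 38]
Extract 38: [29, 18, 16, 0, -8, 38, 38]
Extract 29: [18, 0, 16, -8, 29, 38, 38]
Extract 18: [16, 0, -8, 18, 29, 38, 38]
Extract 16: [0, -8, 16, 18, 29, 38, 38]
Extract 0: [-8, 0, 16, 18, 29, 38, 38]


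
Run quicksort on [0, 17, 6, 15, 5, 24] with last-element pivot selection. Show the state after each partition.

Partition 1: pivot=24 at index 5 -> [0, 17, 6, 15, 5, 24]
Partition 2: pivot=5 at index 1 -> [0, 5, 6, 15, 17, 24]
Partition 3: pivot=17 at index 4 -> [0, 5, 6, 15, 17, 24]
Partition 4: pivot=15 at index 3 -> [0, 5, 6, 15, 17, 24]


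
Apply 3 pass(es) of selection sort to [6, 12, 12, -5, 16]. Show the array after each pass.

Pass 1: Select minimum -5 at index 3, swap -> [-5, 12, 12, 6, 16]
Pass 2: Select minimum 6 at index 3, swap -> [-5, 6, 12, 12, 16]
Pass 3: Select minimum 12 at index 2, swap -> [-5, 6, 12, 12, 16]


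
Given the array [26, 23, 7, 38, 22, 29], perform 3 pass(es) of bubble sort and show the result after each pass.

After pass 1: [23, 7, 26, 22, 29, 38] (4 swaps)
After pass 2: [7, 23, 22, 26, 29, 38] (2 swaps)
After pass 3: [7, 22, 23, 26, 29, 38] (1 swaps)
Total swaps: 7


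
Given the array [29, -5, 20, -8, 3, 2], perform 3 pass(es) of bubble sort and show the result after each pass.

After pass 1: [-5, 20, -8, 3, 2, 29] (5 swaps)
After pass 2: [-5, -8, 3, 2, 20, 29] (3 swaps)
After pass 3: [-8, -5, 2, 3, 20, 29] (2 swaps)
Total swaps: 10


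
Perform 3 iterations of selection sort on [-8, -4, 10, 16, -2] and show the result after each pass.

Pass 1: Select minimum -8 at index 0, swap -> [-8, -4, 10, 16, -2]
Pass 2: Select minimum -4 at index 1, swap -> [-8, -4, 10, 16, -2]
Pass 3: Select minimum -2 at index 4, swap -> [-8, -4, -2, 16, 10]


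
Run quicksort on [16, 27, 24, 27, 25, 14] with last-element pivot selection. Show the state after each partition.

Partition 1: pivot=14 at index 0 -> [14, 27, 24, 27, 25, 16]
Partition 2: pivot=16 at index 1 -> [14, 16, 24, 27, 25, 27]
Partition 3: pivot=27 at index 5 -> [14, 16, 24, 27, 25, 27]
Partition 4: pivot=25 at index 3 -> [14, 16, 24, 25, 27, 27]


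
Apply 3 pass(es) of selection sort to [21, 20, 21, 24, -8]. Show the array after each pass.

Pass 1: Select minimum -8 at index 4, swap -> [-8, 20, 21, 24, 21]
Pass 2: Select minimum 20 at index 1, swap -> [-8, 20, 21, 24, 21]
Pass 3: Select minimum 21 at index 2, swap -> [-8, 20, 21, 24, 21]


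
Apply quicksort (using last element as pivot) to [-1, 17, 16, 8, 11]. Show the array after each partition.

Partition 1: pivot=11 at index 2 -> [-1, 8, 11, 17, 16]
Partition 2: pivot=8 at index 1 -> [-1, 8, 11, 17, 16]
Partition 3: pivot=16 at index 3 -> [-1, 8, 11, 16, 17]


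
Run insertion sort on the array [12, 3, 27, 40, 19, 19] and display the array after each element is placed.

First element 12 is already 'sorted'
Insert 3: shifted 1 elements -> [3, 12, 27, 40, 19, 19]
Insert 27: shifted 0 elements -> [3, 12, 27, 40, 19, 19]
Insert 40: shifted 0 elements -> [3, 12, 27, 40, 19, 19]
Insert 19: shifted 2 elements -> [3, 12, 19, 27, 40, 19]
Insert 19: shifted 2 elements -> [3, 12, 19, 19, 27, 40]


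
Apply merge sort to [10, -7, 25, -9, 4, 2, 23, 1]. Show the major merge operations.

Divide and conquer:
  Merge [10] + [-7] -> [-7, 10]
  Merge [25] + [-9] -> [-9, 25]
  Merge [-7, 10] + [-9, 25] -> [-9, -7, 10, 25]
  Merge [4] + [2] -> [2, 4]
  Merge [23] + [1] -> [1, 23]
  Merge [2, 4] + [1, 23] -> [1, 2, 4, 23]
  Merge [-9, -7, 10, 25] + [1, 2, 4, 23] -> [-9, -7, 1, 2, 4, 10, 23, 25]


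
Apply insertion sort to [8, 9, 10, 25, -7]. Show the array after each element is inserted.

First element 8 is already 'sorted'
Insert 9: shifted 0 elements -> [8, 9, 10, 25, -7]
Insert 10: shifted 0 elements -> [8, 9, 10, 25, -7]
Insert 25: shifted 0 elements -> [8, 9, 10, 25, -7]
Insert -7: shifted 4 elements -> [-7, 8, 9, 10, 25]


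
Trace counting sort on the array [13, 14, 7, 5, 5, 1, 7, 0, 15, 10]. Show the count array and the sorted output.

Count array: [1, 1, 0, 0, 0, 2, 0, 2, 0, 0, 1, 0, 0, 1, 1, 1]
(count[i] = number of elements equal to i)
Cumulative count: [1, 2, 2, 2, 2, 4, 4, 6, 6, 6, 7, 7, 7, 8, 9, 10]
Sorted: [0, 1, 5, 5, 7, 7, 10, 13, 14, 15]


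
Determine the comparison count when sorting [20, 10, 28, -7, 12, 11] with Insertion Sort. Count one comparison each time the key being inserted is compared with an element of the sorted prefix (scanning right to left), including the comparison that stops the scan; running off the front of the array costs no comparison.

Insert 10: 20 > 10 (shift), reached front = 1 comparison(s) -> [10, 20, 28, -7, 12, 11]
Insert 28: 20 <= 28 (stop) = 1 comparison(s) -> [10, 20, 28, -7, 12, 11]
Insert -7: 28 > -7 (shift), 20 > -7 (shift), 10 > -7 (shift), reached front = 3 comparison(s) -> [-7, 10, 20, 28, 12, 11]
Insert 12: 28 > 12 (shift), 20 > 12 (shift), 10 <= 12 (stop) = 3 comparison(s) -> [-7, 10, 12, 20, 28, 11]
Insert 11: 28 > 11 (shift), 20 > 11 (shift), 12 > 11 (shift), 10 <= 11 (stop) = 4 comparison(s) -> [-7, 10, 11, 12, 20, 28]
Total comparisons: 1 + 1 + 3 + 3 + 4 = 12


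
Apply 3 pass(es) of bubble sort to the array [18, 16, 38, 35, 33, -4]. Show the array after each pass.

After pass 1: [16, 18, 35, 33, -4, 38] (4 swaps)
After pass 2: [16, 18, 33, -4, 35, 38] (2 swaps)
After pass 3: [16, 18, -4, 33, 35, 38] (1 swaps)
Total swaps: 7


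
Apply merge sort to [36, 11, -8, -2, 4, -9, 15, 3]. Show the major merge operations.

Divide and conquer:
  Merge [36] + [11] -> [11, 36]
  Merge [-8] + [-2] -> [-8, -2]
  Merge [11, 36] + [-8, -2] -> [-8, -2, 11, 36]
  Merge [4] + [-9] -> [-9, 4]
  Merge [15] + [3] -> [3, 15]
  Merge [-9, 4] + [3, 15] -> [-9, 3, 4, 15]
  Merge [-8, -2, 11, 36] + [-9, 3, 4, 15] -> [-9, -8, -2, 3, 4, 11, 15, 36]


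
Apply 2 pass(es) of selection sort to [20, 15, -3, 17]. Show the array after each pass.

Pass 1: Select minimum -3 at index 2, swap -> [-3, 15, 20, 17]
Pass 2: Select minimum 15 at index 1, swap -> [-3, 15, 20, 17]


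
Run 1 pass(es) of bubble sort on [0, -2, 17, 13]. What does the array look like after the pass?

After pass 1: [-2, 0, 13, 17] (2 swaps)
Total swaps: 2


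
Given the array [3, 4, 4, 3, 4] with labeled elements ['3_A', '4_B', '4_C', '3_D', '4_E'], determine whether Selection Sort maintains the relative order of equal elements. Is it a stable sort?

Trace Selection Sort on the labeled array (the key is the number; the letter only tracks identity):
  Pass 1: minimum 3_A is already at index 0; no swap -> [3_A, 4_B, 4_C, 3_D, 4_E]
  Pass 2: minimum of unsorted part is 3_D at index 3; swap it with 4_B at index 1 -> [3_A, 3_D, 4_C, 4_B, 4_E]
  Pass 3: minimum 4_C is already at index 2; no swap -> [3_A, 3_D, 4_C, 4_B, 4_E]
  Pass 4: minimum 4_B is already at index 3; no swap -> [3_A, 3_D, 4_C, 4_B, 4_E]
Final order: [3_A, 3_D, 4_C, 4_B, 4_E]
Equal keys:
  value 3: originally 3_A, 3_D; after sorting 3_A, 3_D -> order preserved
  value 4: originally 4_B, 4_C, 4_E; after sorting 4_C, 4_B, 4_E -> order changed
Equal keys were reordered, so Selection Sort is not stable: the long-range swap that moves the minimum into place can carry an element past an equal key. (One such input is enough; an unstable sort may happen to preserve order on other inputs, but it gives no guarantee.)
Answer: Not stable
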